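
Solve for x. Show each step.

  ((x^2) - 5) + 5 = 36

Step 1. [((x^2) - 5) + 5 = 36] +5 is outermost — subtract 5 both sides ⇒ sub: (x^2) - 5 = 31.
Step 2. [(x^2) - 5 = 31] -5 is outermost — add 5 both sides ⇒ sub: x^2 = 36.
Step 3. [x^2 = 36] 36 ≥ 0, LHS is (·)² — take ±√, so sqrt: x = 6 or -6.

Answer: x ∈ {-6, 6}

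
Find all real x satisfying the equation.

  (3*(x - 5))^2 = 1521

Step 1. [(3*(x - 5))^2 = 1521] √ both sides: 1521 ≥ 0 gives two branches ⇒ sqrt: 3*(x - 5) = 39 or -39.
Step 2. [3*(x - 5) = 39 or -39] divide by the outer 3, so div: x - 5 = 13 or -13.
Step 3. [x - 5 = 13 or -13] peel the -5: add 5 from each side, so sub: x = 18 or -8.

Answer: x ∈ {-8, 18}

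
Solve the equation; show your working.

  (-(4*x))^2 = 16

Step 1. [(-(4*x))^2 = 16] 16 ≥ 0, LHS is (·)² — take ±√. So sqrt: -(4*x) = 4 or -4.
Step 2. [-(4*x) = 4 or -4] LHS negated; negate both sides. So neg: 4*x = -4 or 4.
Step 3. [4*x = -4 or 4] 4 out front; divide by 4. So div: x = -1 or 1.

Answer: x ∈ {-1, 1}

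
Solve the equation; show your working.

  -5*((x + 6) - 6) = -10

Step 1. [-5*((x + 6) - 6) = -10] LHS = -5·(…); ÷-5 both sides ⇒ div: (x + 6) - 6 = 2.
Step 2. [(x + 6) - 6 = 2] the outer -6 inverts by adding 6, so sub: x + 6 = 8.
Step 3. [x + 6 = 8] subtract 6: x sits inside (… + 6) ⇒ sub: x = 2.

Answer: x ∈ {2}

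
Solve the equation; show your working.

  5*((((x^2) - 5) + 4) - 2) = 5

Step 1. [5*((((x^2) - 5) + 4) - 2) = 5] leading coefficient 5: divide by 5. So div: (((x^2) - 5) + 4) - 2 = 1.
Step 2. [(((x^2) - 5) + 4) - 2 = 1] -2 is outermost — add 2 both sides ⇒ sub: ((x^2) - 5) + 4 = 3.
Step 3. [((x^2) - 5) + 4 = 3] subtract 4: x sits inside (… + 4), so sub: (x^2) - 5 = -1.
Step 4. [(x^2) - 5 = -1] add 5: x sits inside (… - 5) ⇒ sub: x^2 = 4.
Step 5. [x^2 = 4] √ both sides: 4 ≥ 0 gives two branches ⇒ sqrt: x = 2 or -2.

Answer: x ∈ {-2, 2}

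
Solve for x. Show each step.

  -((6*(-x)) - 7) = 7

Step 1. [-((6*(-x)) - 7) = 7] LHS negated; negate both sides ⇒ neg: (6*(-x)) - 7 = -7.
Step 2. [(6*(-x)) - 7 = -7] the outer -7 inverts by adding 7 ⇒ sub: 6*(-x) = 0.
Step 3. [6*(-x) = 0] 6 out front; divide by 6 ⇒ div: -x = 0.
Step 4. [-x = 0] leading − — multiply by −1. So neg: x = 0.

Answer: x ∈ {0}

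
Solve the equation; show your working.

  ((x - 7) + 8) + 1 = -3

Step 1. [((x - 7) + 8) + 1 = -3] +1 is outermost — subtract 1 both sides ⇒ sub: (x - 7) + 8 = -4.
Step 2. [(x - 7) + 8 = -4] subtract 8: x sits inside (… + 8). So sub: x - 7 = -12.
Step 3. [x - 7 = -12] the outer -7 inverts by adding 7 ⇒ sub: x = -5.

Answer: x ∈ {-5}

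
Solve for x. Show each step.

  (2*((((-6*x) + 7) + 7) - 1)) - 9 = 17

Step 1. [(2*((((-6*x) + 7) + 7) - 1)) - 9 = 17] the outer -9 inverts by adding 9. So sub: 2*((((-6*x) + 7) + 7) - 1) = 26.
Step 2. [2*((((-6*x) + 7) + 7) - 1) = 26] divide by the outer 2. So div: (((-6*x) + 7) + 7) - 1 = 13.
Step 3. [(((-6*x) + 7) + 7) - 1 = 13] peel the -1: add 1 from each side ⇒ sub: ((-6*x) + 7) + 7 = 14.
Step 4. [((-6*x) + 7) + 7 = 14] 7 comes off first (subtract 7) ⇒ sub: (-6*x) + 7 = 7.
Step 5. [(-6*x) + 7 = 7] 7 comes off first (subtract 7) ⇒ sub: -6*x = 0.
Step 6. [-6*x = 0] divide by the outer -6. So div: x = 0.

Answer: x ∈ {0}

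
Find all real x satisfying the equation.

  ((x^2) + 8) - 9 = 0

Step 1. [((x^2) + 8) - 9 = 0] the outer -9 inverts by adding 9. So sub: (x^2) + 8 = 9.
Step 2. [(x^2) + 8 = 9] peel the +8: subtract 8 from each side. So sub: x^2 = 1.
Step 3. [x^2 = 1] √ both sides: 1 ≥ 0 gives two branches, so sqrt: x = 1 or -1.

Answer: x ∈ {-1, 1}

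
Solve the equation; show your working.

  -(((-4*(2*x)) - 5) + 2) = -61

Step 1. [-(((-4*(2*x)) - 5) + 2) = -61] leading − — multiply by −1. So neg: ((-4*(2*x)) - 5) + 2 = 61.
Step 2. [((-4*(2*x)) - 5) + 2 = 61] subtract 2: x sits inside (… + 2) ⇒ sub: (-4*(2*x)) - 5 = 59.
Step 3. [(-4*(2*x)) - 5 = 59] -5 is outermost — add 5 both sides, so sub: -4*(2*x) = 64.
Step 4. [-4*(2*x) = 64] -4 out front; divide by -4, so div: 2*x = -16.
Step 5. [2*x = -16] LHS = 2·(…); ÷2 both sides ⇒ div: x = -8.

Answer: x ∈ {-8}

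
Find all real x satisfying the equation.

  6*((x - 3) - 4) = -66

Step 1. [6*((x - 3) - 4) = -66] leading coefficient 6: divide by 6 ⇒ div: (x - 3) - 4 = -11.
Step 2. [(x - 3) - 4 = -11] -4 is outermost — add 4 both sides, so sub: x - 3 = -7.
Step 3. [x - 3 = -7] add 3: x sits inside (… - 3) ⇒ sub: x = -4.

Answer: x ∈ {-4}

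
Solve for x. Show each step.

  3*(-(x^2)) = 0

Step 1. [3*(-(x^2)) = 0] 3 out front; divide by 3. So div: -(x^2) = 0.
Step 2. [-(x^2) = 0] flip signs both sides. So neg: x^2 = 0.
Step 3. [x^2 = 0] LHS squared, RHS 0 ≥ 0: apply √ (±), so sqrt: x = 0.

Answer: x ∈ {0}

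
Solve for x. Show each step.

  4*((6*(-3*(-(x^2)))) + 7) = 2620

Step 1. [4*((6*(-3*(-(x^2)))) + 7) = 2620] 4 out front; divide by 4. So div: (6*(-3*(-(x^2)))) + 7 = 655.
Step 2. [(6*(-3*(-(x^2)))) + 7 = 655] +7 is outermost — subtract 7 both sides, so sub: 6*(-3*(-(x^2))) = 648.
Step 3. [6*(-3*(-(x^2))) = 648] LHS = 6·(…); ÷6 both sides. So div: -3*(-(x^2)) = 108.
Step 4. [-3*(-(x^2)) = 108] -3 out front; divide by -3. So div: -(x^2) = -36.
Step 5. [-(x^2) = -36] flip signs both sides, so neg: x^2 = 36.
Step 6. [x^2 = 36] 36 ≥ 0, LHS is (·)² — take ±√. So sqrt: x = 6 or -6.

Answer: x ∈ {-6, 6}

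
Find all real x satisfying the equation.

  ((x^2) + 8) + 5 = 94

Step 1. [((x^2) + 8) + 5 = 94] 5 comes off first (subtract 5), so sub: (x^2) + 8 = 89.
Step 2. [(x^2) + 8 = 89] 8 comes off first (subtract 8), so sub: x^2 = 81.
Step 3. [x^2 = 81] LHS squared, RHS 81 ≥ 0: apply √ (±). So sqrt: x = 9 or -9.

Answer: x ∈ {-9, 9}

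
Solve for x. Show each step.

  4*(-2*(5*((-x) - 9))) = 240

Step 1. [4*(-2*(5*((-x) - 9))) = 240] 4 out front; divide by 4. So div: -2*(5*((-x) - 9)) = 60.
Step 2. [-2*(5*((-x) - 9)) = 60] LHS = -2·(…); ÷-2 both sides. So div: 5*((-x) - 9) = -30.
Step 3. [5*((-x) - 9) = -30] 5·(inner) — divide through by 5 ⇒ div: (-x) - 9 = -6.
Step 4. [(-x) - 9 = -6] -9 is outermost — add 9 both sides. So sub: -x = 3.
Step 5. [-x = 3] flip signs both sides ⇒ neg: x = -3.

Answer: x ∈ {-3}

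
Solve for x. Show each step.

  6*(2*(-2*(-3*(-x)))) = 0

Step 1. [6*(2*(-2*(-3*(-x)))) = 0] LHS = 6·(…); ÷6 both sides. So div: 2*(-2*(-3*(-x))) = 0.
Step 2. [2*(-2*(-3*(-x))) = 0] LHS = 2·(…); ÷2 both sides ⇒ div: -2*(-3*(-x)) = 0.
Step 3. [-2*(-3*(-x)) = 0] -2 out front; divide by -2 ⇒ div: -3*(-x) = 0.
Step 4. [-3*(-x) = 0] -3·(inner) — divide through by -3 ⇒ div: -x = 0.
Step 5. [-x = 0] leading − — multiply by −1, so neg: x = 0.

Answer: x ∈ {0}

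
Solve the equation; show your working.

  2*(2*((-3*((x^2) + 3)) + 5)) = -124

Step 1. [2*(2*((-3*((x^2) + 3)) + 5)) = -124] LHS = 2·(…); ÷2 both sides, so div: 2*((-3*((x^2) + 3)) + 5) = -62.
Step 2. [2*((-3*((x^2) + 3)) + 5) = -62] leading coefficient 2: divide by 2, so div: (-3*((x^2) + 3)) + 5 = -31.
Step 3. [(-3*((x^2) + 3)) + 5 = -31] +5 is outermost — subtract 5 both sides. So sub: -3*((x^2) + 3) = -36.
Step 4. [-3*((x^2) + 3) = -36] LHS = -3·(…); ÷-3 both sides, so div: (x^2) + 3 = 12.
Step 5. [(x^2) + 3 = 12] +3 is outermost — subtract 3 both sides, so sub: x^2 = 9.
Step 6. [x^2 = 9] LHS squared, RHS 9 ≥ 0: apply √ (±) ⇒ sqrt: x = 3 or -3.

Answer: x ∈ {-3, 3}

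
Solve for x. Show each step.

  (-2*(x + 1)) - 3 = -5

Step 1. [(-2*(x + 1)) - 3 = -5] the outer -3 inverts by adding 3, so sub: -2*(x + 1) = -2.
Step 2. [-2*(x + 1) = -2] LHS = -2·(…); ÷-2 both sides. So div: x + 1 = 1.
Step 3. [x + 1 = 1] 1 comes off first (subtract 1) ⇒ sub: x = 0.

Answer: x ∈ {0}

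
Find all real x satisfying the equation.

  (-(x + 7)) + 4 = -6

Step 1. [(-(x + 7)) + 4 = -6] subtract 4: x sits inside (… + 4), so sub: -(x + 7) = -10.
Step 2. [-(x + 7) = -10] leading − — multiply by −1, so neg: x + 7 = 10.
Step 3. [x + 7 = 10] subtract 7: x sits inside (… + 7), so sub: x = 3.

Answer: x ∈ {3}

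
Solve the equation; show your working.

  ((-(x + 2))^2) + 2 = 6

Step 1. [((-(x + 2))^2) + 2 = 6] subtract 2: x sits inside (… + 2) ⇒ sub: (-(x + 2))^2 = 4.
Step 2. [(-(x + 2))^2 = 4] √ both sides: 4 ≥ 0 gives two branches. So sqrt: -(x + 2) = 2 or -2.
Step 3. [-(x + 2) = 2 or -2] LHS negated; negate both sides. So neg: x + 2 = -2 or 2.
Step 4. [x + 2 = -2 or 2] 2 comes off first (subtract 2), so sub: x = -4 or 0.

Answer: x ∈ {-4, 0}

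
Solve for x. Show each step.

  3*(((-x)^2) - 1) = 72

Step 1. [3*(((-x)^2) - 1) = 72] leading coefficient 3: divide by 3 ⇒ div: ((-x)^2) - 1 = 24.
Step 2. [((-x)^2) - 1 = 24] 1 comes off first (add 1). So sub: (-x)^2 = 25.
Step 3. [(-x)^2 = 25] 25 ≥ 0, LHS is (·)² — take ±√. So sqrt: -x = 5 or -5.
Step 4. [-x = 5 or -5] leading − — multiply by −1 ⇒ neg: x = -5 or 5.

Answer: x ∈ {-5, 5}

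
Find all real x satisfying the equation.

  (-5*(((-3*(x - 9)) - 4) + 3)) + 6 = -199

Step 1. [(-5*(((-3*(x - 9)) - 4) + 3)) + 6 = -199] the outer +6 inverts by subtracting 6. So sub: -5*(((-3*(x - 9)) - 4) + 3) = -205.
Step 2. [-5*(((-3*(x - 9)) - 4) + 3) = -205] -5 out front; divide by -5 ⇒ div: ((-3*(x - 9)) - 4) + 3 = 41.
Step 3. [((-3*(x - 9)) - 4) + 3 = 41] peel the +3: subtract 3 from each side. So sub: (-3*(x - 9)) - 4 = 38.
Step 4. [(-3*(x - 9)) - 4 = 38] add 4: x sits inside (… - 4). So sub: -3*(x - 9) = 42.
Step 5. [-3*(x - 9) = 42] leading coefficient -3: divide by -3, so div: x - 9 = -14.
Step 6. [x - 9 = -14] the outer -9 inverts by adding 9. So sub: x = -5.

Answer: x ∈ {-5}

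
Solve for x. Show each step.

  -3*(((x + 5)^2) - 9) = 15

Step 1. [-3*(((x + 5)^2) - 9) = 15] -3 out front; divide by -3, so div: ((x + 5)^2) - 9 = -5.
Step 2. [((x + 5)^2) - 9 = -5] peel the -9: add 9 from each side ⇒ sub: (x + 5)^2 = 4.
Step 3. [(x + 5)^2 = 4] √ both sides: 4 ≥ 0 gives two branches, so sqrt: x + 5 = 2 or -2.
Step 4. [x + 5 = 2 or -2] peel the +5: subtract 5 from each side. So sub: x = -3 or -7.

Answer: x ∈ {-7, -3}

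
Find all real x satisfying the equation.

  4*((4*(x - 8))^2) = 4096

Step 1. [4*((4*(x - 8))^2) = 4096] 4·(inner) — divide through by 4. So div: (4*(x - 8))^2 = 1024.
Step 2. [(4*(x - 8))^2 = 1024] 1024 ≥ 0, LHS is (·)² — take ±√, so sqrt: 4*(x - 8) = 32 or -32.
Step 3. [4*(x - 8) = 32 or -32] leading coefficient 4: divide by 4. So div: x - 8 = 8 or -8.
Step 4. [x - 8 = 8 or -8] the outer -8 inverts by adding 8 ⇒ sub: x = 16 or 0.

Answer: x ∈ {0, 16}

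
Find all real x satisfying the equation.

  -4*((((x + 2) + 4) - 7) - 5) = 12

Step 1. [-4*((((x + 2) + 4) - 7) - 5) = 12] -4 out front; divide by -4, so div: (((x + 2) + 4) - 7) - 5 = -3.
Step 2. [(((x + 2) + 4) - 7) - 5 = -3] peel the -5: add 5 from each side ⇒ sub: ((x + 2) + 4) - 7 = 2.
Step 3. [((x + 2) + 4) - 7 = 2] peel the -7: add 7 from each side. So sub: (x + 2) + 4 = 9.
Step 4. [(x + 2) + 4 = 9] subtract 4: x sits inside (… + 4) ⇒ sub: x + 2 = 5.
Step 5. [x + 2 = 5] the outer +2 inverts by subtracting 2, so sub: x = 3.

Answer: x ∈ {3}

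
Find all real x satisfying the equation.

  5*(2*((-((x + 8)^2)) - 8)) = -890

Step 1. [5*(2*((-((x + 8)^2)) - 8)) = -890] 5·(inner) — divide through by 5 ⇒ div: 2*((-((x + 8)^2)) - 8) = -178.
Step 2. [2*((-((x + 8)^2)) - 8) = -178] 2 out front; divide by 2, so div: (-((x + 8)^2)) - 8 = -89.
Step 3. [(-((x + 8)^2)) - 8 = -89] 8 comes off first (add 8), so sub: -((x + 8)^2) = -81.
Step 4. [-((x + 8)^2) = -81] flip signs both sides, so neg: (x + 8)^2 = 81.
Step 5. [(x + 8)^2 = 81] LHS squared, RHS 81 ≥ 0: apply √ (±), so sqrt: x + 8 = 9 or -9.
Step 6. [x + 8 = 9 or -9] +8 is outermost — subtract 8 both sides ⇒ sub: x = 1 or -17.

Answer: x ∈ {-17, 1}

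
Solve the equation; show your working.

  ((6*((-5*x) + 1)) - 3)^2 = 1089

Step 1. [((6*((-5*x) + 1)) - 3)^2 = 1089] 1089 ≥ 0, LHS is (·)² — take ±√, so sqrt: (6*((-5*x) + 1)) - 3 = 33 or -33.
Step 2. [(6*((-5*x) + 1)) - 3 = 33 or -33] the outer -3 inverts by adding 3, so sub: 6*((-5*x) + 1) = 36 or -30.
Step 3. [6*((-5*x) + 1) = 36 or -30] 6 out front; divide by 6. So div: (-5*x) + 1 = 6 or -5.
Step 4. [(-5*x) + 1 = 6 or -5] +1 is outermost — subtract 1 both sides, so sub: -5*x = 5 or -6.
Step 5. [-5*x = 5 or -6] -5·(inner) — divide through by -5 ⇒ div: x = -1 or 6/5.

Answer: x ∈ {-1, 6/5}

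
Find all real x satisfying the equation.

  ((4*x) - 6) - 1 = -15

Step 1. [((4*x) - 6) - 1 = -15] add 1: x sits inside (… - 1) ⇒ sub: (4*x) - 6 = -14.
Step 2. [(4*x) - 6 = -14] 6 comes off first (add 6) ⇒ sub: 4*x = -8.
Step 3. [4*x = -8] 4 out front; divide by 4. So div: x = -2.

Answer: x ∈ {-2}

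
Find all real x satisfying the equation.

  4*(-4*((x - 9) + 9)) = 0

Step 1. [4*(-4*((x - 9) + 9)) = 0] divide by the outer 4, so div: -4*((x - 9) + 9) = 0.
Step 2. [-4*((x - 9) + 9) = 0] LHS = -4·(…); ÷-4 both sides, so div: (x - 9) + 9 = 0.
Step 3. [(x - 9) + 9 = 0] the outer +9 inverts by subtracting 9, so sub: x - 9 = -9.
Step 4. [x - 9 = -9] the outer -9 inverts by adding 9. So sub: x = 0.

Answer: x ∈ {0}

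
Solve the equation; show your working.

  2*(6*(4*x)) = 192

Step 1. [2*(6*(4*x)) = 192] divide by the outer 2. So div: 6*(4*x) = 96.
Step 2. [6*(4*x) = 96] divide by the outer 6 ⇒ div: 4*x = 16.
Step 3. [4*x = 16] LHS = 4·(…); ÷4 both sides ⇒ div: x = 4.

Answer: x ∈ {4}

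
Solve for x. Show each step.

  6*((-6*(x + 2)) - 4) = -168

Step 1. [6*((-6*(x + 2)) - 4) = -168] leading coefficient 6: divide by 6, so div: (-6*(x + 2)) - 4 = -28.
Step 2. [(-6*(x + 2)) - 4 = -28] peel the -4: add 4 from each side, so sub: -6*(x + 2) = -24.
Step 3. [-6*(x + 2) = -24] LHS = -6·(…); ÷-6 both sides ⇒ div: x + 2 = 4.
Step 4. [x + 2 = 4] +2 is outermost — subtract 2 both sides. So sub: x = 2.

Answer: x ∈ {2}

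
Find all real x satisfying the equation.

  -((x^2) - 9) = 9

Step 1. [-((x^2) - 9) = 9] flip signs both sides, so neg: (x^2) - 9 = -9.
Step 2. [(x^2) - 9 = -9] 9 comes off first (add 9). So sub: x^2 = 0.
Step 3. [x^2 = 0] LHS squared, RHS 0 ≥ 0: apply √ (±), so sqrt: x = 0.

Answer: x ∈ {0}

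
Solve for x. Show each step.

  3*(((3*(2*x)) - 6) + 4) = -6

Step 1. [3*(((3*(2*x)) - 6) + 4) = -6] 3·(inner) — divide through by 3. So div: ((3*(2*x)) - 6) + 4 = -2.
Step 2. [((3*(2*x)) - 6) + 4 = -2] subtract 4: x sits inside (… + 4) ⇒ sub: (3*(2*x)) - 6 = -6.
Step 3. [(3*(2*x)) - 6 = -6] -6 is outermost — add 6 both sides ⇒ sub: 3*(2*x) = 0.
Step 4. [3*(2*x) = 0] 3·(inner) — divide through by 3, so div: 2*x = 0.
Step 5. [2*x = 0] LHS = 2·(…); ÷2 both sides, so div: x = 0.

Answer: x ∈ {0}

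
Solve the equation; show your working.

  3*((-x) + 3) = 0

Step 1. [3*((-x) + 3) = 0] divide by the outer 3 ⇒ div: (-x) + 3 = 0.
Step 2. [(-x) + 3 = 0] peel the +3: subtract 3 from each side, so sub: -x = -3.
Step 3. [-x = -3] leading − — multiply by −1. So neg: x = 3.

Answer: x ∈ {3}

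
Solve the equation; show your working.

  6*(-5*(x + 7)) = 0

Step 1. [6*(-5*(x + 7)) = 0] divide by the outer 6. So div: -5*(x + 7) = 0.
Step 2. [-5*(x + 7) = 0] -5 out front; divide by -5, so div: x + 7 = 0.
Step 3. [x + 7 = 0] 7 comes off first (subtract 7). So sub: x = -7.

Answer: x ∈ {-7}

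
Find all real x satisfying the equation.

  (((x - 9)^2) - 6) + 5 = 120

Step 1. [(((x - 9)^2) - 6) + 5 = 120] subtract 5: x sits inside (… + 5), so sub: ((x - 9)^2) - 6 = 115.
Step 2. [((x - 9)^2) - 6 = 115] add 6: x sits inside (… - 6). So sub: (x - 9)^2 = 121.
Step 3. [(x - 9)^2 = 121] √ both sides: 121 ≥ 0 gives two branches. So sqrt: x - 9 = 11 or -11.
Step 4. [x - 9 = 11 or -11] 9 comes off first (add 9). So sub: x = 20 or -2.

Answer: x ∈ {-2, 20}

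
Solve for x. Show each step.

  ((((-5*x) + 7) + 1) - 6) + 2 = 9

Step 1. [((((-5*x) + 7) + 1) - 6) + 2 = 9] subtract 2: x sits inside (… + 2). So sub: (((-5*x) + 7) + 1) - 6 = 7.
Step 2. [(((-5*x) + 7) + 1) - 6 = 7] the outer -6 inverts by adding 6. So sub: ((-5*x) + 7) + 1 = 13.
Step 3. [((-5*x) + 7) + 1 = 13] +1 is outermost — subtract 1 both sides. So sub: (-5*x) + 7 = 12.
Step 4. [(-5*x) + 7 = 12] the outer +7 inverts by subtracting 7 ⇒ sub: -5*x = 5.
Step 5. [-5*x = 5] -5·(inner) — divide through by -5, so div: x = -1.

Answer: x ∈ {-1}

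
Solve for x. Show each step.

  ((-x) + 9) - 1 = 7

Step 1. [((-x) + 9) - 1 = 7] add 1: x sits inside (… - 1), so sub: (-x) + 9 = 8.
Step 2. [(-x) + 9 = 8] 9 comes off first (subtract 9), so sub: -x = -1.
Step 3. [-x = -1] flip signs both sides, so neg: x = 1.

Answer: x ∈ {1}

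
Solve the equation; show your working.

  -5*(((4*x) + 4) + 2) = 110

Step 1. [-5*(((4*x) + 4) + 2) = 110] divide by the outer -5 ⇒ div: ((4*x) + 4) + 2 = -22.
Step 2. [((4*x) + 4) + 2 = -22] peel the +2: subtract 2 from each side ⇒ sub: (4*x) + 4 = -24.
Step 3. [(4*x) + 4 = -24] 4 divides every term; factor it out. So factor: x + 1 = -6.
Step 4. [x + 1 = -6] peel the +1: subtract 1 from each side ⇒ sub: x = -7.

Answer: x ∈ {-7}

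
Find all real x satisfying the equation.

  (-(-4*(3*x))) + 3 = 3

Step 1. [(-(-4*(3*x))) + 3 = 3] the outer +3 inverts by subtracting 3 ⇒ sub: -(-4*(3*x)) = 0.
Step 2. [-(-4*(3*x)) = 0] leading − — multiply by −1. So neg: -4*(3*x) = 0.
Step 3. [-4*(3*x) = 0] -4 out front; divide by -4. So div: 3*x = 0.
Step 4. [3*x = 0] 3 out front; divide by 3, so div: x = 0.

Answer: x ∈ {0}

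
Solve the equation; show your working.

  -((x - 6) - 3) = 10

Step 1. [-((x - 6) - 3) = 10] leading − — multiply by −1. So neg: (x - 6) - 3 = -10.
Step 2. [(x - 6) - 3 = -10] 3 comes off first (add 3). So sub: x - 6 = -7.
Step 3. [x - 6 = -7] peel the -6: add 6 from each side, so sub: x = -1.

Answer: x ∈ {-1}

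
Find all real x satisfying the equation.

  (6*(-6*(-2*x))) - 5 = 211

Step 1. [(6*(-6*(-2*x))) - 5 = 211] the outer -5 inverts by adding 5. So sub: 6*(-6*(-2*x)) = 216.
Step 2. [6*(-6*(-2*x)) = 216] leading coefficient 6: divide by 6. So div: -6*(-2*x) = 36.
Step 3. [-6*(-2*x) = 36] leading coefficient -6: divide by -6 ⇒ div: -2*x = -6.
Step 4. [-2*x = -6] -2 out front; divide by -2. So div: x = 3.

Answer: x ∈ {3}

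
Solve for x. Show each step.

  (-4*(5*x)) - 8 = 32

Step 1. [(-4*(5*x)) - 8 = 32] -4 | LHS and -4 | 32: pull -4 out. So factor: (5*x) + 2 = -8.
Step 2. [(5*x) + 2 = -8] subtract 2: x sits inside (… + 2). So sub: 5*x = -10.
Step 3. [5*x = -10] 5·(inner) — divide through by 5. So div: x = -2.

Answer: x ∈ {-2}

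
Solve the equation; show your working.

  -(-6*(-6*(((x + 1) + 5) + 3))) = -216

Step 1. [-(-6*(-6*(((x + 1) + 5) + 3))) = -216] leading − — multiply by −1 ⇒ neg: -6*(-6*(((x + 1) + 5) + 3)) = 216.
Step 2. [-6*(-6*(((x + 1) + 5) + 3)) = 216] -6 out front; divide by -6, so div: -6*(((x + 1) + 5) + 3) = -36.
Step 3. [-6*(((x + 1) + 5) + 3) = -36] divide by the outer -6 ⇒ div: ((x + 1) + 5) + 3 = 6.
Step 4. [((x + 1) + 5) + 3 = 6] subtract 3: x sits inside (… + 3) ⇒ sub: (x + 1) + 5 = 3.
Step 5. [(x + 1) + 5 = 3] +5 is outermost — subtract 5 both sides ⇒ sub: x + 1 = -2.
Step 6. [x + 1 = -2] +1 is outermost — subtract 1 both sides, so sub: x = -3.

Answer: x ∈ {-3}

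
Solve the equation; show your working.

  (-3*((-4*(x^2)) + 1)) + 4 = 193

Step 1. [(-3*((-4*(x^2)) + 1)) + 4 = 193] the outer +4 inverts by subtracting 4. So sub: -3*((-4*(x^2)) + 1) = 189.
Step 2. [-3*((-4*(x^2)) + 1) = 189] LHS = -3·(…); ÷-3 both sides, so div: (-4*(x^2)) + 1 = -63.
Step 3. [(-4*(x^2)) + 1 = -63] +1 is outermost — subtract 1 both sides. So sub: -4*(x^2) = -64.
Step 4. [-4*(x^2) = -64] leading coefficient -4: divide by -4. So div: x^2 = 16.
Step 5. [x^2 = 16] √ both sides: 16 ≥ 0 gives two branches, so sqrt: x = 4 or -4.

Answer: x ∈ {-4, 4}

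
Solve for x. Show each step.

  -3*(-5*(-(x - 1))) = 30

Step 1. [-3*(-5*(-(x - 1))) = 30] -3·(inner) — divide through by -3. So div: -5*(-(x - 1)) = -10.
Step 2. [-5*(-(x - 1)) = -10] leading coefficient -5: divide by -5 ⇒ div: -(x - 1) = 2.
Step 3. [-(x - 1) = 2] leading − — multiply by −1, so neg: x - 1 = -2.
Step 4. [x - 1 = -2] peel the -1: add 1 from each side, so sub: x = -1.

Answer: x ∈ {-1}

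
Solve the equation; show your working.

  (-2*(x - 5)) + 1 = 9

Step 1. [(-2*(x - 5)) + 1 = 9] +1 is outermost — subtract 1 both sides ⇒ sub: -2*(x - 5) = 8.
Step 2. [-2*(x - 5) = 8] divide by the outer -2. So div: x - 5 = -4.
Step 3. [x - 5 = -4] peel the -5: add 5 from each side ⇒ sub: x = 1.

Answer: x ∈ {1}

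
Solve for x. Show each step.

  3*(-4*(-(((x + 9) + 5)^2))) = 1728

Step 1. [3*(-4*(-(((x + 9) + 5)^2))) = 1728] LHS = 3·(…); ÷3 both sides ⇒ div: -4*(-(((x + 9) + 5)^2)) = 576.
Step 2. [-4*(-(((x + 9) + 5)^2)) = 576] LHS = -4·(…); ÷-4 both sides ⇒ div: -(((x + 9) + 5)^2) = -144.
Step 3. [-(((x + 9) + 5)^2) = -144] leading − — multiply by −1 ⇒ neg: ((x + 9) + 5)^2 = 144.
Step 4. [((x + 9) + 5)^2 = 144] √ both sides: 144 ≥ 0 gives two branches, so sqrt: (x + 9) + 5 = 12 or -12.
Step 5. [(x + 9) + 5 = 12 or -12] 5 comes off first (subtract 5). So sub: x + 9 = 7 or -17.
Step 6. [x + 9 = 7 or -17] peel the +9: subtract 9 from each side, so sub: x = -2 or -26.

Answer: x ∈ {-26, -2}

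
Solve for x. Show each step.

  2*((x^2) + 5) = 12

Step 1. [2*((x^2) + 5) = 12] 2·(inner) — divide through by 2 ⇒ div: (x^2) + 5 = 6.
Step 2. [(x^2) + 5 = 6] 5 comes off first (subtract 5), so sub: x^2 = 1.
Step 3. [x^2 = 1] √ both sides: 1 ≥ 0 gives two branches. So sqrt: x = 1 or -1.

Answer: x ∈ {-1, 1}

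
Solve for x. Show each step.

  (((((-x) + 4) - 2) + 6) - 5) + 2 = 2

Step 1. [(((((-x) + 4) - 2) + 6) - 5) + 2 = 2] the outer +2 inverts by subtracting 2, so sub: ((((-x) + 4) - 2) + 6) - 5 = 0.
Step 2. [((((-x) + 4) - 2) + 6) - 5 = 0] the outer -5 inverts by adding 5, so sub: (((-x) + 4) - 2) + 6 = 5.
Step 3. [(((-x) + 4) - 2) + 6 = 5] +6 is outermost — subtract 6 both sides, so sub: ((-x) + 4) - 2 = -1.
Step 4. [((-x) + 4) - 2 = -1] peel the -2: add 2 from each side. So sub: (-x) + 4 = 1.
Step 5. [(-x) + 4 = 1] 4 comes off first (subtract 4). So sub: -x = -3.
Step 6. [-x = -3] leading − — multiply by −1 ⇒ neg: x = 3.

Answer: x ∈ {3}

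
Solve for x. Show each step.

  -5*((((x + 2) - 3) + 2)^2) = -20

Step 1. [-5*((((x + 2) - 3) + 2)^2) = -20] LHS = -5·(…); ÷-5 both sides ⇒ div: (((x + 2) - 3) + 2)^2 = 4.
Step 2. [(((x + 2) - 3) + 2)^2 = 4] LHS squared, RHS 4 ≥ 0: apply √ (±). So sqrt: ((x + 2) - 3) + 2 = 2 or -2.
Step 3. [((x + 2) - 3) + 2 = 2 or -2] the outer +2 inverts by subtracting 2 ⇒ sub: (x + 2) - 3 = 0 or -4.
Step 4. [(x + 2) - 3 = 0 or -4] peel the -3: add 3 from each side. So sub: x + 2 = 3 or -1.
Step 5. [x + 2 = 3 or -1] subtract 2: x sits inside (… + 2). So sub: x = 1 or -3.

Answer: x ∈ {-3, 1}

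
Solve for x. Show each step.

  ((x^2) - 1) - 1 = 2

Step 1. [((x^2) - 1) - 1 = 2] 1 comes off first (add 1). So sub: (x^2) - 1 = 3.
Step 2. [(x^2) - 1 = 3] 1 comes off first (add 1), so sub: x^2 = 4.
Step 3. [x^2 = 4] √ both sides: 4 ≥ 0 gives two branches ⇒ sqrt: x = 2 or -2.

Answer: x ∈ {-2, 2}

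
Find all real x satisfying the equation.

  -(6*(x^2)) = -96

Step 1. [-(6*(x^2)) = -96] LHS negated; negate both sides, so neg: 6*(x^2) = 96.
Step 2. [6*(x^2) = 96] 6 out front; divide by 6, so div: x^2 = 16.
Step 3. [x^2 = 16] √ both sides: 16 ≥ 0 gives two branches ⇒ sqrt: x = 4 or -4.

Answer: x ∈ {-4, 4}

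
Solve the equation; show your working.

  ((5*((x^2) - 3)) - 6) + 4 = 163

Step 1. [((5*((x^2) - 3)) - 6) + 4 = 163] 4 comes off first (subtract 4). So sub: (5*((x^2) - 3)) - 6 = 159.
Step 2. [(5*((x^2) - 3)) - 6 = 159] add 6: x sits inside (… - 6) ⇒ sub: 5*((x^2) - 3) = 165.
Step 3. [5*((x^2) - 3) = 165] 5·(inner) — divide through by 5. So div: (x^2) - 3 = 33.
Step 4. [(x^2) - 3 = 33] -3 is outermost — add 3 both sides. So sub: x^2 = 36.
Step 5. [x^2 = 36] 36 ≥ 0, LHS is (·)² — take ±√, so sqrt: x = 6 or -6.

Answer: x ∈ {-6, 6}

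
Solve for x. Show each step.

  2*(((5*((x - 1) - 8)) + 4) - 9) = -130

Step 1. [2*(((5*((x - 1) - 8)) + 4) - 9) = -130] 2 out front; divide by 2. So div: ((5*((x - 1) - 8)) + 4) - 9 = -65.
Step 2. [((5*((x - 1) - 8)) + 4) - 9 = -65] the outer -9 inverts by adding 9. So sub: (5*((x - 1) - 8)) + 4 = -56.
Step 3. [(5*((x - 1) - 8)) + 4 = -56] subtract 4: x sits inside (… + 4). So sub: 5*((x - 1) - 8) = -60.
Step 4. [5*((x - 1) - 8) = -60] LHS = 5·(…); ÷5 both sides. So div: (x - 1) - 8 = -12.
Step 5. [(x - 1) - 8 = -12] add 8: x sits inside (… - 8), so sub: x - 1 = -4.
Step 6. [x - 1 = -4] add 1: x sits inside (… - 1) ⇒ sub: x = -3.

Answer: x ∈ {-3}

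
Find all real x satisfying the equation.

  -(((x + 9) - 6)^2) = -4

Step 1. [-(((x + 9) - 6)^2) = -4] LHS negated; negate both sides. So neg: ((x + 9) - 6)^2 = 4.
Step 2. [((x + 9) - 6)^2 = 4] LHS squared, RHS 4 ≥ 0: apply √ (±) ⇒ sqrt: (x + 9) - 6 = 2 or -2.
Step 3. [(x + 9) - 6 = 2 or -2] add 6: x sits inside (… - 6). So sub: x + 9 = 8 or 4.
Step 4. [x + 9 = 8 or 4] subtract 9: x sits inside (… + 9). So sub: x = -1 or -5.

Answer: x ∈ {-5, -1}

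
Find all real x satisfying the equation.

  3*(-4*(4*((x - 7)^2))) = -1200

Step 1. [3*(-4*(4*((x - 7)^2))) = -1200] 3·(inner) — divide through by 3. So div: -4*(4*((x - 7)^2)) = -400.
Step 2. [-4*(4*((x - 7)^2)) = -400] -4·(inner) — divide through by -4 ⇒ div: 4*((x - 7)^2) = 100.
Step 3. [4*((x - 7)^2) = 100] 4 out front; divide by 4 ⇒ div: (x - 7)^2 = 25.
Step 4. [(x - 7)^2 = 25] LHS squared, RHS 25 ≥ 0: apply √ (±) ⇒ sqrt: x - 7 = 5 or -5.
Step 5. [x - 7 = 5 or -5] add 7: x sits inside (… - 7). So sub: x = 12 or 2.

Answer: x ∈ {2, 12}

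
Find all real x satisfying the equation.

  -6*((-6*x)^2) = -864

Step 1. [-6*((-6*x)^2) = -864] LHS = -6·(…); ÷-6 both sides. So div: (-6*x)^2 = 144.
Step 2. [(-6*x)^2 = 144] 144 ≥ 0, LHS is (·)² — take ±√ ⇒ sqrt: -6*x = 12 or -12.
Step 3. [-6*x = 12 or -12] -6·(inner) — divide through by -6. So div: x = -2 or 2.

Answer: x ∈ {-2, 2}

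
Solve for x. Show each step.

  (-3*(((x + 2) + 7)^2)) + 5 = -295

Step 1. [(-3*(((x + 2) + 7)^2)) + 5 = -295] 5 comes off first (subtract 5), so sub: -3*(((x + 2) + 7)^2) = -300.
Step 2. [-3*(((x + 2) + 7)^2) = -300] leading coefficient -3: divide by -3 ⇒ div: ((x + 2) + 7)^2 = 100.
Step 3. [((x + 2) + 7)^2 = 100] √ both sides: 100 ≥ 0 gives two branches. So sqrt: (x + 2) + 7 = 10 or -10.
Step 4. [(x + 2) + 7 = 10 or -10] the outer +7 inverts by subtracting 7 ⇒ sub: x + 2 = 3 or -17.
Step 5. [x + 2 = 3 or -17] peel the +2: subtract 2 from each side. So sub: x = 1 or -19.

Answer: x ∈ {-19, 1}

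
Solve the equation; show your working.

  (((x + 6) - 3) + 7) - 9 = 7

Step 1. [(((x + 6) - 3) + 7) - 9 = 7] 9 comes off first (add 9) ⇒ sub: ((x + 6) - 3) + 7 = 16.
Step 2. [((x + 6) - 3) + 7 = 16] 7 comes off first (subtract 7), so sub: (x + 6) - 3 = 9.
Step 3. [(x + 6) - 3 = 9] the outer -3 inverts by adding 3 ⇒ sub: x + 6 = 12.
Step 4. [x + 6 = 12] subtract 6: x sits inside (… + 6). So sub: x = 6.

Answer: x ∈ {6}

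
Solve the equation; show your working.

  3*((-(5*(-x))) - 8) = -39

Step 1. [3*((-(5*(-x))) - 8) = -39] 3·(inner) — divide through by 3, so div: (-(5*(-x))) - 8 = -13.
Step 2. [(-(5*(-x))) - 8 = -13] add 8: x sits inside (… - 8), so sub: -(5*(-x)) = -5.
Step 3. [-(5*(-x)) = -5] leading − — multiply by −1 ⇒ neg: 5*(-x) = 5.
Step 4. [5*(-x) = 5] LHS = 5·(…); ÷5 both sides. So div: -x = 1.
Step 5. [-x = 1] flip signs both sides. So neg: x = -1.

Answer: x ∈ {-1}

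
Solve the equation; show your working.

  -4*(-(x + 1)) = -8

Step 1. [-4*(-(x + 1)) = -8] divide by the outer -4, so div: -(x + 1) = 2.
Step 2. [-(x + 1) = 2] LHS negated; negate both sides, so neg: x + 1 = -2.
Step 3. [x + 1 = -2] +1 is outermost — subtract 1 both sides ⇒ sub: x = -3.

Answer: x ∈ {-3}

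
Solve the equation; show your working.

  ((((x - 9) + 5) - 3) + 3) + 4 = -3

Step 1. [((((x - 9) + 5) - 3) + 3) + 4 = -3] the outer +4 inverts by subtracting 4, so sub: (((x - 9) + 5) - 3) + 3 = -7.
Step 2. [(((x - 9) + 5) - 3) + 3 = -7] peel the +3: subtract 3 from each side. So sub: ((x - 9) + 5) - 3 = -10.
Step 3. [((x - 9) + 5) - 3 = -10] peel the -3: add 3 from each side ⇒ sub: (x - 9) + 5 = -7.
Step 4. [(x - 9) + 5 = -7] the outer +5 inverts by subtracting 5. So sub: x - 9 = -12.
Step 5. [x - 9 = -12] peel the -9: add 9 from each side ⇒ sub: x = -3.

Answer: x ∈ {-3}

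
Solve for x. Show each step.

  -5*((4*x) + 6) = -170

Step 1. [-5*((4*x) + 6) = -170] -5 out front; divide by -5, so div: (4*x) + 6 = 34.
Step 2. [(4*x) + 6 = 34] +6 is outermost — subtract 6 both sides, so sub: 4*x = 28.
Step 3. [4*x = 28] 4·(inner) — divide through by 4. So div: x = 7.

Answer: x ∈ {7}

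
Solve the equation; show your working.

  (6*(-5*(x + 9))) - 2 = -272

Step 1. [(6*(-5*(x + 9))) - 2 = -272] the outer -2 inverts by adding 2, so sub: 6*(-5*(x + 9)) = -270.
Step 2. [6*(-5*(x + 9)) = -270] LHS = 6·(…); ÷6 both sides, so div: -5*(x + 9) = -45.
Step 3. [-5*(x + 9) = -45] -5·(inner) — divide through by -5, so div: x + 9 = 9.
Step 4. [x + 9 = 9] 9 comes off first (subtract 9). So sub: x = 0.

Answer: x ∈ {0}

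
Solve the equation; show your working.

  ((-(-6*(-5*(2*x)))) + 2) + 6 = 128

Step 1. [((-(-6*(-5*(2*x)))) + 2) + 6 = 128] peel the +6: subtract 6 from each side. So sub: (-(-6*(-5*(2*x)))) + 2 = 122.
Step 2. [(-(-6*(-5*(2*x)))) + 2 = 122] the outer +2 inverts by subtracting 2, so sub: -(-6*(-5*(2*x))) = 120.
Step 3. [-(-6*(-5*(2*x))) = 120] flip signs both sides, so neg: -6*(-5*(2*x)) = -120.
Step 4. [-6*(-5*(2*x)) = -120] -6 out front; divide by -6 ⇒ div: -5*(2*x) = 20.
Step 5. [-5*(2*x) = 20] -5 out front; divide by -5. So div: 2*x = -4.
Step 6. [2*x = -4] 2 out front; divide by 2. So div: x = -2.

Answer: x ∈ {-2}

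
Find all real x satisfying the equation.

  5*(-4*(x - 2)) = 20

Step 1. [5*(-4*(x - 2)) = 20] LHS = 5·(…); ÷5 both sides ⇒ div: -4*(x - 2) = 4.
Step 2. [-4*(x - 2) = 4] -4·(inner) — divide through by -4 ⇒ div: x - 2 = -1.
Step 3. [x - 2 = -1] the outer -2 inverts by adding 2. So sub: x = 1.

Answer: x ∈ {1}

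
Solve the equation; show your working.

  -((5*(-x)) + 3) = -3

Step 1. [-((5*(-x)) + 3) = -3] LHS negated; negate both sides, so neg: (5*(-x)) + 3 = 3.
Step 2. [(5*(-x)) + 3 = 3] 3 comes off first (subtract 3), so sub: 5*(-x) = 0.
Step 3. [5*(-x) = 0] 5·(inner) — divide through by 5. So div: -x = 0.
Step 4. [-x = 0] leading − — multiply by −1 ⇒ neg: x = 0.

Answer: x ∈ {0}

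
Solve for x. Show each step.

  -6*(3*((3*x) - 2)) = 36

Step 1. [-6*(3*((3*x) - 2)) = 36] divide by the outer -6, so div: 3*((3*x) - 2) = -6.
Step 2. [3*((3*x) - 2) = -6] 3·(inner) — divide through by 3 ⇒ div: (3*x) - 2 = -2.
Step 3. [(3*x) - 2 = -2] 2 comes off first (add 2) ⇒ sub: 3*x = 0.
Step 4. [3*x = 0] 3 out front; divide by 3, so div: x = 0.

Answer: x ∈ {0}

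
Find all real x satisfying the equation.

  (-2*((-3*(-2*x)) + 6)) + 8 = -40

Step 1. [(-2*((-3*(-2*x)) + 6)) + 8 = -40] peel the +8: subtract 8 from each side ⇒ sub: -2*((-3*(-2*x)) + 6) = -48.
Step 2. [-2*((-3*(-2*x)) + 6) = -48] -2·(inner) — divide through by -2. So div: (-3*(-2*x)) + 6 = 24.
Step 3. [(-3*(-2*x)) + 6 = 24] 6 comes off first (subtract 6) ⇒ sub: -3*(-2*x) = 18.
Step 4. [-3*(-2*x) = 18] divide by the outer -3, so div: -2*x = -6.
Step 5. [-2*x = -6] -2 out front; divide by -2 ⇒ div: x = 3.

Answer: x ∈ {3}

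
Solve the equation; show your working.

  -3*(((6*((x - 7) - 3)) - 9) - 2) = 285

Step 1. [-3*(((6*((x - 7) - 3)) - 9) - 2) = 285] -3·(inner) — divide through by -3 ⇒ div: ((6*((x - 7) - 3)) - 9) - 2 = -95.
Step 2. [((6*((x - 7) - 3)) - 9) - 2 = -95] -2 is outermost — add 2 both sides ⇒ sub: (6*((x - 7) - 3)) - 9 = -93.
Step 3. [(6*((x - 7) - 3)) - 9 = -93] add 9: x sits inside (… - 9), so sub: 6*((x - 7) - 3) = -84.
Step 4. [6*((x - 7) - 3) = -84] divide by the outer 6 ⇒ div: (x - 7) - 3 = -14.
Step 5. [(x - 7) - 3 = -14] 3 comes off first (add 3) ⇒ sub: x - 7 = -11.
Step 6. [x - 7 = -11] peel the -7: add 7 from each side. So sub: x = -4.

Answer: x ∈ {-4}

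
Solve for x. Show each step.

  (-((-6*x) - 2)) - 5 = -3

Step 1. [(-((-6*x) - 2)) - 5 = -3] add 5: x sits inside (… - 5), so sub: -((-6*x) - 2) = 2.
Step 2. [-((-6*x) - 2) = 2] LHS negated; negate both sides ⇒ neg: (-6*x) - 2 = -2.
Step 3. [(-6*x) - 2 = -2] peel the -2: add 2 from each side. So sub: -6*x = 0.
Step 4. [-6*x = 0] divide by the outer -6. So div: x = 0.

Answer: x ∈ {0}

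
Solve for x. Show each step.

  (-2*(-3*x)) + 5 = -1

Step 1. [(-2*(-3*x)) + 5 = -1] +5 is outermost — subtract 5 both sides. So sub: -2*(-3*x) = -6.
Step 2. [-2*(-3*x) = -6] LHS = -2·(…); ÷-2 both sides ⇒ div: -3*x = 3.
Step 3. [-3*x = 3] -3 out front; divide by -3 ⇒ div: x = -1.

Answer: x ∈ {-1}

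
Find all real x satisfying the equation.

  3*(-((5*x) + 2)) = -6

Step 1. [3*(-((5*x) + 2)) = -6] LHS = 3·(…); ÷3 both sides ⇒ div: -((5*x) + 2) = -2.
Step 2. [-((5*x) + 2) = -2] flip signs both sides, so neg: (5*x) + 2 = 2.
Step 3. [(5*x) + 2 = 2] peel the +2: subtract 2 from each side, so sub: 5*x = 0.
Step 4. [5*x = 0] 5·(inner) — divide through by 5 ⇒ div: x = 0.

Answer: x ∈ {0}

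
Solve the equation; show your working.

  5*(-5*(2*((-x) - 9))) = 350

Step 1. [5*(-5*(2*((-x) - 9))) = 350] 5·(inner) — divide through by 5 ⇒ div: -5*(2*((-x) - 9)) = 70.
Step 2. [-5*(2*((-x) - 9)) = 70] leading coefficient -5: divide by -5 ⇒ div: 2*((-x) - 9) = -14.
Step 3. [2*((-x) - 9) = -14] 2·(inner) — divide through by 2, so div: (-x) - 9 = -7.
Step 4. [(-x) - 9 = -7] -9 is outermost — add 9 both sides ⇒ sub: -x = 2.
Step 5. [-x = 2] LHS negated; negate both sides. So neg: x = -2.

Answer: x ∈ {-2}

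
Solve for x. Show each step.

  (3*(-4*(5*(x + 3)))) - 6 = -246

Step 1. [(3*(-4*(5*(x + 3)))) - 6 = -246] -6 is outermost — add 6 both sides. So sub: 3*(-4*(5*(x + 3))) = -240.
Step 2. [3*(-4*(5*(x + 3))) = -240] 3 out front; divide by 3 ⇒ div: -4*(5*(x + 3)) = -80.
Step 3. [-4*(5*(x + 3)) = -80] LHS = -4·(…); ÷-4 both sides. So div: 5*(x + 3) = 20.
Step 4. [5*(x + 3) = 20] 5 out front; divide by 5 ⇒ div: x + 3 = 4.
Step 5. [x + 3 = 4] 3 comes off first (subtract 3), so sub: x = 1.

Answer: x ∈ {1}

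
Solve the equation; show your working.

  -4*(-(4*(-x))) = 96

Step 1. [-4*(-(4*(-x))) = 96] leading coefficient -4: divide by -4. So div: -(4*(-x)) = -24.
Step 2. [-(4*(-x)) = -24] LHS negated; negate both sides. So neg: 4*(-x) = 24.
Step 3. [4*(-x) = 24] divide by the outer 4 ⇒ div: -x = 6.
Step 4. [-x = 6] LHS negated; negate both sides. So neg: x = -6.

Answer: x ∈ {-6}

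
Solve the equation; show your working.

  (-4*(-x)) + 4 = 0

Step 1. [(-4*(-x)) + 4 = 0] -4 divides every term; factor it out ⇒ factor: (-x) - 1 = 0.
Step 2. [(-x) - 1 = 0] 1 comes off first (add 1) ⇒ sub: -x = 1.
Step 3. [-x = 1] flip signs both sides ⇒ neg: x = -1.

Answer: x ∈ {-1}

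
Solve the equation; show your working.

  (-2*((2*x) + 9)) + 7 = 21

Step 1. [(-2*((2*x) + 9)) + 7 = 21] the outer +7 inverts by subtracting 7 ⇒ sub: -2*((2*x) + 9) = 14.
Step 2. [-2*((2*x) + 9) = 14] -2 out front; divide by -2 ⇒ div: (2*x) + 9 = -7.
Step 3. [(2*x) + 9 = -7] +9 is outermost — subtract 9 both sides. So sub: 2*x = -16.
Step 4. [2*x = -16] LHS = 2·(…); ÷2 both sides, so div: x = -8.

Answer: x ∈ {-8}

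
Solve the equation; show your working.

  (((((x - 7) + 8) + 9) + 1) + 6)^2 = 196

Step 1. [(((((x - 7) + 8) + 9) + 1) + 6)^2 = 196] 196 ≥ 0, LHS is (·)² — take ±√. So sqrt: ((((x - 7) + 8) + 9) + 1) + 6 = 14 or -14.
Step 2. [((((x - 7) + 8) + 9) + 1) + 6 = 14 or -14] the outer +6 inverts by subtracting 6, so sub: (((x - 7) + 8) + 9) + 1 = 8 or -20.
Step 3. [(((x - 7) + 8) + 9) + 1 = 8 or -20] +1 is outermost — subtract 1 both sides. So sub: ((x - 7) + 8) + 9 = 7 or -21.
Step 4. [((x - 7) + 8) + 9 = 7 or -21] +9 is outermost — subtract 9 both sides. So sub: (x - 7) + 8 = -2 or -30.
Step 5. [(x - 7) + 8 = -2 or -30] +8 is outermost — subtract 8 both sides ⇒ sub: x - 7 = -10 or -38.
Step 6. [x - 7 = -10 or -38] add 7: x sits inside (… - 7), so sub: x = -3 or -31.

Answer: x ∈ {-31, -3}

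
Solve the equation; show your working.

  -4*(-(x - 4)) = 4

Step 1. [-4*(-(x - 4)) = 4] LHS = -4·(…); ÷-4 both sides ⇒ div: -(x - 4) = -1.
Step 2. [-(x - 4) = -1] leading − — multiply by −1. So neg: x - 4 = 1.
Step 3. [x - 4 = 1] -4 is outermost — add 4 both sides. So sub: x = 5.

Answer: x ∈ {5}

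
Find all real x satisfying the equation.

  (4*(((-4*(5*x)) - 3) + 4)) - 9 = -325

Step 1. [(4*(((-4*(5*x)) - 3) + 4)) - 9 = -325] the outer -9 inverts by adding 9. So sub: 4*(((-4*(5*x)) - 3) + 4) = -316.
Step 2. [4*(((-4*(5*x)) - 3) + 4) = -316] divide by the outer 4 ⇒ div: ((-4*(5*x)) - 3) + 4 = -79.
Step 3. [((-4*(5*x)) - 3) + 4 = -79] +4 is outermost — subtract 4 both sides ⇒ sub: (-4*(5*x)) - 3 = -83.
Step 4. [(-4*(5*x)) - 3 = -83] -3 is outermost — add 3 both sides ⇒ sub: -4*(5*x) = -80.
Step 5. [-4*(5*x) = -80] divide by the outer -4, so div: 5*x = 20.
Step 6. [5*x = 20] LHS = 5·(…); ÷5 both sides ⇒ div: x = 4.

Answer: x ∈ {4}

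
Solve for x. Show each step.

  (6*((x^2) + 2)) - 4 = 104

Step 1. [(6*((x^2) + 2)) - 4 = 104] 4 comes off first (add 4) ⇒ sub: 6*((x^2) + 2) = 108.
Step 2. [6*((x^2) + 2) = 108] leading coefficient 6: divide by 6 ⇒ div: (x^2) + 2 = 18.
Step 3. [(x^2) + 2 = 18] +2 is outermost — subtract 2 both sides, so sub: x^2 = 16.
Step 4. [x^2 = 16] √ both sides: 16 ≥ 0 gives two branches, so sqrt: x = 4 or -4.

Answer: x ∈ {-4, 4}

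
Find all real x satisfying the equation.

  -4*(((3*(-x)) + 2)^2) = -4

Step 1. [-4*(((3*(-x)) + 2)^2) = -4] -4·(inner) — divide through by -4 ⇒ div: ((3*(-x)) + 2)^2 = 1.
Step 2. [((3*(-x)) + 2)^2 = 1] 1 ≥ 0, LHS is (·)² — take ±√. So sqrt: (3*(-x)) + 2 = 1 or -1.
Step 3. [(3*(-x)) + 2 = 1 or -1] +2 is outermost — subtract 2 both sides. So sub: 3*(-x) = -1 or -3.
Step 4. [3*(-x) = -1 or -3] leading coefficient 3: divide by 3. So div: -x = -1/3 or -1.
Step 5. [-x = -1/3 or -1] flip signs both sides, so neg: x = 1/3 or 1.

Answer: x ∈ {1/3, 1}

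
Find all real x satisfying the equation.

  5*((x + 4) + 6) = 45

Step 1. [5*((x + 4) + 6) = 45] leading coefficient 5: divide by 5, so div: (x + 4) + 6 = 9.
Step 2. [(x + 4) + 6 = 9] subtract 6: x sits inside (… + 6). So sub: x + 4 = 3.
Step 3. [x + 4 = 3] 4 comes off first (subtract 4). So sub: x = -1.

Answer: x ∈ {-1}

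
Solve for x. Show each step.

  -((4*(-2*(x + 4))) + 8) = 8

Step 1. [-((4*(-2*(x + 4))) + 8) = 8] leading − — multiply by −1 ⇒ neg: (4*(-2*(x + 4))) + 8 = -8.
Step 2. [(4*(-2*(x + 4))) + 8 = -8] peel the +8: subtract 8 from each side, so sub: 4*(-2*(x + 4)) = -16.
Step 3. [4*(-2*(x + 4)) = -16] divide by the outer 4, so div: -2*(x + 4) = -4.
Step 4. [-2*(x + 4) = -4] divide by the outer -2, so div: x + 4 = 2.
Step 5. [x + 4 = 2] 4 comes off first (subtract 4), so sub: x = -2.

Answer: x ∈ {-2}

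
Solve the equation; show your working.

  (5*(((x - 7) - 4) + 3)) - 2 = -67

Step 1. [(5*(((x - 7) - 4) + 3)) - 2 = -67] the outer -2 inverts by adding 2, so sub: 5*(((x - 7) - 4) + 3) = -65.
Step 2. [5*(((x - 7) - 4) + 3) = -65] divide by the outer 5 ⇒ div: ((x - 7) - 4) + 3 = -13.
Step 3. [((x - 7) - 4) + 3 = -13] peel the +3: subtract 3 from each side, so sub: (x - 7) - 4 = -16.
Step 4. [(x - 7) - 4 = -16] peel the -4: add 4 from each side ⇒ sub: x - 7 = -12.
Step 5. [x - 7 = -12] the outer -7 inverts by adding 7 ⇒ sub: x = -5.

Answer: x ∈ {-5}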